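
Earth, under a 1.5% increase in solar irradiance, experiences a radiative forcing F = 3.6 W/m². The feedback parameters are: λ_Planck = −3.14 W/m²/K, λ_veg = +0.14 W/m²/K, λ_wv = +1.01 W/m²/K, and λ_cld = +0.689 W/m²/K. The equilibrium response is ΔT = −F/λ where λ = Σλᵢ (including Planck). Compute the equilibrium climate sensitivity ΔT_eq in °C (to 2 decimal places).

2.77 °C

Net feedback parameter λ = (−3.14) + (+0.14) + (+1.01) + (+0.689) = -1.301 W/m²/K.
ΔT = −F/λ = −3.6/(-1.301) = 2.77 °C.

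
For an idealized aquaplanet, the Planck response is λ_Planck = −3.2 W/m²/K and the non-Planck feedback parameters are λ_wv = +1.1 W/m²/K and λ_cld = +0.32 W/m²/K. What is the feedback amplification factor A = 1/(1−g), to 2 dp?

Convert to gains: g_wv = 1.1/3.2 = 0.3438; g_cld = 0.32/3.2 = 0.1.
Total gain g = 0.4438.
A = 1/(1 − 0.4438) = 1.80.

1.80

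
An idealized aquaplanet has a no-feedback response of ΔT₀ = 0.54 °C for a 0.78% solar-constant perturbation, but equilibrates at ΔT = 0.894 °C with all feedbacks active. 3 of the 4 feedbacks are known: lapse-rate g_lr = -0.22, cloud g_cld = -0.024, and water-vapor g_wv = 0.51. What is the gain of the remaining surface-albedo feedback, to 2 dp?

Amplification A = ΔT/ΔT₀ = 0.894/0.54 = 1.656.
Total gain g = 1 − 1/A = 1 − 1/1.656 = 0.3961.
Known gains sum to -0.22 − 0.024 + 0.51 = 0.266.
g_alb = 0.3961 − 0.266 = 0.13.

0.13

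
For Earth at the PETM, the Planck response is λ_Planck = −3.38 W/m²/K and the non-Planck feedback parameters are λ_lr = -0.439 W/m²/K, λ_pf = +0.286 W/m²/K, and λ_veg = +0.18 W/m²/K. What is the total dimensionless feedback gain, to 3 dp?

Convert to gains: g_lr = -0.439/3.38 = -0.1299; g_pf = 0.286/3.38 = 0.08462; g_veg = 0.18/3.38 = 0.05325.
Total gain g = 0.00797.

0.008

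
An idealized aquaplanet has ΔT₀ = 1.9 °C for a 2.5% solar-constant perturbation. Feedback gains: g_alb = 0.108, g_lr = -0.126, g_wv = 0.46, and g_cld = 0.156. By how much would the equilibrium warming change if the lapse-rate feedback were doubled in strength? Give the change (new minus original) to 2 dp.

Original: g = 0.598, ΔT = 1.9/(1−0.598) = 4.7264 °C.
With doubled lapse-rate: g' = 0.472, ΔT' = 1.9/(1−0.472) = 3.5985 °C.
Change = 3.5985 − 4.7264 = -1.13 °C.

-1.13 °C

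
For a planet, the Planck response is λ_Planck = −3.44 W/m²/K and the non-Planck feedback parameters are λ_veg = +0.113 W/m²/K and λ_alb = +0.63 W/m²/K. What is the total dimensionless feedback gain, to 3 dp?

0.216

Convert to gains: g_veg = 0.113/3.44 = 0.03285; g_alb = 0.63/3.44 = 0.1831.
Total gain g = 0.21595.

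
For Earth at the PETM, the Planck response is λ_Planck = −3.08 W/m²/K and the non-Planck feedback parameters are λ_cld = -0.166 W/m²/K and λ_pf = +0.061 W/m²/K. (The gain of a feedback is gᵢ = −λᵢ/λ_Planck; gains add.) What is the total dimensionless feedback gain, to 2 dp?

Convert to gains: g_cld = -0.166/3.08 = -0.0539; g_pf = 0.061/3.08 = 0.01981.
Total gain g = -0.03409.

-0.03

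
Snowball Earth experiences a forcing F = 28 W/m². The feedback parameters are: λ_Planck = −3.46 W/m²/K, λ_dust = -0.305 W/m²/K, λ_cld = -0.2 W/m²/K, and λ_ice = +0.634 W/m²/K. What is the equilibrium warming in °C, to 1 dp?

Net feedback parameter λ = (−3.46) + (-0.305) + (-0.2) + (+0.634) = -3.331 W/m²/K.
ΔT = −F/λ = −28/(-3.331) = 8.4 °C.

8.4 °C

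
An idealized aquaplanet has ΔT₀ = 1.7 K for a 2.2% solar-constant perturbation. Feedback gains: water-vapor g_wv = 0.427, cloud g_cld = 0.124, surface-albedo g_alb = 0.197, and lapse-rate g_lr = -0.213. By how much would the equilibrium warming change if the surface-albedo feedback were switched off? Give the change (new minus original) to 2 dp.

Original: g = 0.535, ΔT = 1.7/(1−0.535) = 3.6559 K.
Without surface-albedo: g' = 0.338, ΔT' = 1.7/(1−0.338) = 2.5680 K.
Change = 2.5680 − 3.6559 = -1.09 K.

-1.09 K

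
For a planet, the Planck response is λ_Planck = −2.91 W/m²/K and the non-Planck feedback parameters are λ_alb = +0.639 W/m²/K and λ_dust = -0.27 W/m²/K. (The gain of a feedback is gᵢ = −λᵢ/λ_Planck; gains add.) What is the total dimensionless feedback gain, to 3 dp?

Convert to gains: g_alb = 0.639/2.91 = 0.2196; g_dust = -0.27/2.91 = -0.09278.
Total gain g = 0.12682.

0.127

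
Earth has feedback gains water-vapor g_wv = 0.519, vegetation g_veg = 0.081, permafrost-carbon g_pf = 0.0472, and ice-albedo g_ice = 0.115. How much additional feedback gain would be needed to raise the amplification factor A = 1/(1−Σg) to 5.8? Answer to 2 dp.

0.07

Current total gain = 0.7622.
Target gain for A = 5.8: g* = 1 − 1/5.8 = 0.8276.
Additional gain needed = 0.8276 − 0.7622 = 0.07.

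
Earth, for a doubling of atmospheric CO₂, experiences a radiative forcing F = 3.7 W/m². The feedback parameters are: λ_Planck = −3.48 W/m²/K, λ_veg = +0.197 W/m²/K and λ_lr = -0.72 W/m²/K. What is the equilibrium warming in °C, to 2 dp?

0.92 °C

Net feedback parameter λ = (−3.48) + (+0.197) + (-0.72) = -4.003 W/m²/K.
ΔT = −F/λ = −3.7/(-4.003) = 0.92 °C.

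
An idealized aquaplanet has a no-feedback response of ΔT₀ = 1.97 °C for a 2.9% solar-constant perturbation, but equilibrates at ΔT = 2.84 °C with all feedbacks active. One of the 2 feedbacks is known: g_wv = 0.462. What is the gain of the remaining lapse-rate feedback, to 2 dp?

-0.16

Amplification A = ΔT/ΔT₀ = 2.84/1.97 = 1.442.
Total gain g = 1 − 1/A = 1 − 1/1.442 = 0.3065.
The known gain is 0.462.
g_lr = 0.3065 − 0.462 = -0.16.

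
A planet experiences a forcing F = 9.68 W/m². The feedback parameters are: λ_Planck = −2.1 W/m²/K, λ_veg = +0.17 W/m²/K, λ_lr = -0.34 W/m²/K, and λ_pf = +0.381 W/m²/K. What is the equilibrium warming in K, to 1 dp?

Net feedback parameter λ = (−2.1) + (+0.17) + (-0.34) + (+0.381) = -1.889 W/m²/K.
ΔT = −F/λ = −9.68/(-1.889) = 5.1 K.

5.1 K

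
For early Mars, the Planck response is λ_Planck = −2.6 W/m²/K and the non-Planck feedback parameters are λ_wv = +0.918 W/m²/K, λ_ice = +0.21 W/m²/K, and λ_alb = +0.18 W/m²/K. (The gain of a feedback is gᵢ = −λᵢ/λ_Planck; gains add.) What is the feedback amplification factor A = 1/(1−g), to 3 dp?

Convert to gains: g_wv = 0.918/2.6 = 0.3531; g_ice = 0.21/2.6 = 0.08077; g_alb = 0.18/2.6 = 0.06923.
Total gain g = 0.5031.
A = 1/(1 − 0.5031) = 2.012.

2.012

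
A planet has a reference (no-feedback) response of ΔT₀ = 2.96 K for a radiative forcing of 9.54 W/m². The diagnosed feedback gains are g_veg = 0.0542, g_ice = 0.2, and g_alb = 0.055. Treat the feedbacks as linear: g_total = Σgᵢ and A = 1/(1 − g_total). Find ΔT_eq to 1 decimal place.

4.3 K

Total gain g = 0.0542 + 0.2 + 0.055 = 0.3092.
Amplification A = 1/(1 − 0.3092) = 1.448.
ΔT = 2.96 × 1.448 = 4.3 K.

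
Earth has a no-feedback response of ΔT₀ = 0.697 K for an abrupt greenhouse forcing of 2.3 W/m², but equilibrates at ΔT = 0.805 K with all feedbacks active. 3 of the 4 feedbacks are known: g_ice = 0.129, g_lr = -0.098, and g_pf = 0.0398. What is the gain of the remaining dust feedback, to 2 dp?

Amplification A = ΔT/ΔT₀ = 0.805/0.697 = 1.155.
Total gain g = 1 − 1/A = 1 − 1/1.155 = 0.1342.
Known gains sum to 0.129 − 0.098 + 0.0398 = 0.0708.
g_dust = 0.1342 − 0.0708 = 0.06.

0.06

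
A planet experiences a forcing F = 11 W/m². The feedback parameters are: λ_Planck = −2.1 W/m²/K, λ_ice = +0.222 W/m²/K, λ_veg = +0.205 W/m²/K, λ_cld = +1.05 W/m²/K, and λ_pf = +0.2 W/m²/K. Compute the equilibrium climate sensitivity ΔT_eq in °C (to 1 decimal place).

26.0 °C

Net feedback parameter λ = (−2.1) + (+0.222) + (+0.205) + (+1.05) + (+0.2) = -0.423 W/m²/K.
ΔT = −F/λ = −11/(-0.423) = 26.0 °C.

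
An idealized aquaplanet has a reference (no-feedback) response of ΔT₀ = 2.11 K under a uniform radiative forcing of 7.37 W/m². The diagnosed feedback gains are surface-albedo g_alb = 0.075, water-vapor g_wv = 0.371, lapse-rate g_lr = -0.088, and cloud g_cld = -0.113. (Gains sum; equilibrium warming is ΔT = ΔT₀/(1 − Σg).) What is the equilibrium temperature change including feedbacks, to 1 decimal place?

2.8 K

Total gain g = 0.075 + 0.371 − 0.088 − 0.113 = 0.245.
Amplification A = 1/(1 − 0.245) = 1.325.
ΔT = 2.11 × 1.325 = 2.8 K.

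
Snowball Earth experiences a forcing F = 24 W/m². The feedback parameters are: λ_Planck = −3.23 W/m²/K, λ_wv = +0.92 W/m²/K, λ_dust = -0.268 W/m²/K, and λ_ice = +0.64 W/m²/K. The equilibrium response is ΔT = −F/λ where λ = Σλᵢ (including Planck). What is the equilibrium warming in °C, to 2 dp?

12.38 °C

Net feedback parameter λ = (−3.23) + (+0.92) + (-0.268) + (+0.64) = -1.938 W/m²/K.
ΔT = −F/λ = −24/(-1.938) = 12.38 °C.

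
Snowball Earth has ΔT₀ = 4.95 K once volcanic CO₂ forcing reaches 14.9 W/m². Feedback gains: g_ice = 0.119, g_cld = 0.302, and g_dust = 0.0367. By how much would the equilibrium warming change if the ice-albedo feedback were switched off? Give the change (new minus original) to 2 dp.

-1.64 K

Original: g = 0.4577, ΔT = 4.95/(1−0.4577) = 9.1278 K.
Without ice-albedo: g' = 0.3387, ΔT' = 4.95/(1−0.3387) = 7.4853 K.
Change = 7.4853 − 9.1278 = -1.64 K.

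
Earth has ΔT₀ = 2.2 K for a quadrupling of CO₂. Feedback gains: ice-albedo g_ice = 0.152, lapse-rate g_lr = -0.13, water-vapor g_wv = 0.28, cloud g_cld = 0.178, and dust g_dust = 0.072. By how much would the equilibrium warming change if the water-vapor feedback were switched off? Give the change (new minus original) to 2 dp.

-1.89 K

Original: g = 0.552, ΔT = 2.2/(1−0.552) = 4.9107 K.
Without water-vapor: g' = 0.272, ΔT' = 2.2/(1−0.272) = 3.0220 K.
Change = 3.0220 − 4.9107 = -1.89 K.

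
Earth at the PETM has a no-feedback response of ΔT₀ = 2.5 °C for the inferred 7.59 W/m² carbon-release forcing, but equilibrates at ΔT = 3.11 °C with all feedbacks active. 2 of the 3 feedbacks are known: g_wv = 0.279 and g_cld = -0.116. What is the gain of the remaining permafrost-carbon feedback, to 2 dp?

0.03

Amplification A = ΔT/ΔT₀ = 3.11/2.5 = 1.244.
Total gain g = 1 − 1/A = 1 − 1/1.244 = 0.1961.
Known gains sum to 0.279 − 0.116 = 0.163.
g_pf = 0.1961 − 0.163 = 0.03.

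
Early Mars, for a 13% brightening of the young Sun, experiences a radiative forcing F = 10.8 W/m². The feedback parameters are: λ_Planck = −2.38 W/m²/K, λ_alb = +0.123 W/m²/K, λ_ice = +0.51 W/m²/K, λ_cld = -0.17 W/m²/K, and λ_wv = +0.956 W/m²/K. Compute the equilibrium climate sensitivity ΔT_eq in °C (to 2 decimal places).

11.24 °C

Net feedback parameter λ = (−2.38) + (+0.123) + (+0.51) + (-0.17) + (+0.956) = -0.961 W/m²/K.
ΔT = −F/λ = −10.8/(-0.961) = 11.24 °C.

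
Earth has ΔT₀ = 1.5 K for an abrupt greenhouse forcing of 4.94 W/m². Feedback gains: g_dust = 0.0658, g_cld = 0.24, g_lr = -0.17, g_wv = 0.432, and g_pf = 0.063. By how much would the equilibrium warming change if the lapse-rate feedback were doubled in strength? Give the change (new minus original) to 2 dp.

-1.28 K

Original: g = 0.6308, ΔT = 1.5/(1−0.6308) = 4.0628 K.
With doubled lapse-rate: g' = 0.4608, ΔT' = 1.5/(1−0.4608) = 2.7819 K.
Change = 2.7819 − 4.0628 = -1.28 K.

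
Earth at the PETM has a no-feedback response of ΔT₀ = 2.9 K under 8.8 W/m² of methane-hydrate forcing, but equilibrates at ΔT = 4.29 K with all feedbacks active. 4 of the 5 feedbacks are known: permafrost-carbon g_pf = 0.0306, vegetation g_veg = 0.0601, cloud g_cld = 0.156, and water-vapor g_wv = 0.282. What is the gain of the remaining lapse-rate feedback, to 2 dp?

Amplification A = ΔT/ΔT₀ = 4.29/2.9 = 1.479.
Total gain g = 1 − 1/A = 1 − 1/1.479 = 0.3239.
Known gains sum to 0.0306 + 0.0601 + 0.156 + 0.282 = 0.5287.
g_lr = 0.3239 − 0.5287 = -0.20.

-0.20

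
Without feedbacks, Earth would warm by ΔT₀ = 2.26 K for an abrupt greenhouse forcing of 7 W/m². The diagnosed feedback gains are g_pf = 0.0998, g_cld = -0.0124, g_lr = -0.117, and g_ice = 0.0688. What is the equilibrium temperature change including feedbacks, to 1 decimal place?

2.4 K

Total gain g = 0.0998 − 0.0124 − 0.117 + 0.0688 = 0.0392.
Amplification A = 1/(1 − 0.0392) = 1.041.
ΔT = 2.26 × 1.041 = 2.4 K.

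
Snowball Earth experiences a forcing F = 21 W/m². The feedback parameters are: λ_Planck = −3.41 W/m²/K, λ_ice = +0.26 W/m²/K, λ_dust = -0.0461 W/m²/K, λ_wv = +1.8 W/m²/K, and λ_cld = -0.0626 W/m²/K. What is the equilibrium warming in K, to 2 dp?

Net feedback parameter λ = (−3.41) + (+0.26) + (-0.0461) + (+1.8) + (-0.0626) = -1.4587 W/m²/K.
ΔT = −F/λ = −21/(-1.4587) = 14.40 K.

14.40 K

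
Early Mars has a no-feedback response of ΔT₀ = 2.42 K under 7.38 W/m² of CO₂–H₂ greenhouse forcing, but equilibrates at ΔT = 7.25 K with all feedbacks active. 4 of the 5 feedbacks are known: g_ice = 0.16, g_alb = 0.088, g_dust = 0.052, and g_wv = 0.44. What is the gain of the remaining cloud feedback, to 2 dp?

-0.07

Amplification A = ΔT/ΔT₀ = 7.25/2.42 = 2.996.
Total gain g = 1 − 1/A = 1 − 1/2.996 = 0.6662.
Known gains sum to 0.16 + 0.088 + 0.052 + 0.44 = 0.74.
g_cld = 0.6662 − 0.74 = -0.07.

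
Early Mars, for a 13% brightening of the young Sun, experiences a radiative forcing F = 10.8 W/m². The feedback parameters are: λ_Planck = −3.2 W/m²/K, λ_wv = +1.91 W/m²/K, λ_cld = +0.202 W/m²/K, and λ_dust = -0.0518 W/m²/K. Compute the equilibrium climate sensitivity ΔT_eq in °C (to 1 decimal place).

Net feedback parameter λ = (−3.2) + (+1.91) + (+0.202) + (-0.0518) = -1.1398 W/m²/K.
ΔT = −F/λ = −10.8/(-1.1398) = 9.5 °C.

9.5 °C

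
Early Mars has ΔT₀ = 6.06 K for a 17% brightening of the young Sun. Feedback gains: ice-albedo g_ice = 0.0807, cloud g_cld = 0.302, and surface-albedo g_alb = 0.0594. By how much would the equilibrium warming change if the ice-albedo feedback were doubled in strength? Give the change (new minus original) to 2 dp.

1.84 K

Original: g = 0.4421, ΔT = 6.06/(1−0.4421) = 10.8622 K.
With doubled ice-albedo: g' = 0.5228, ΔT' = 6.06/(1−0.5228) = 12.6991 K.
Change = 12.6991 − 10.8622 = 1.84 K.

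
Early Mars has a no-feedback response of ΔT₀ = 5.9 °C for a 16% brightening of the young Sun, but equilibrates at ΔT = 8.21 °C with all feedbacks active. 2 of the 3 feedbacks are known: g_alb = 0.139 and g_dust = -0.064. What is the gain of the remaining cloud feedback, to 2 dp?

0.21

Amplification A = ΔT/ΔT₀ = 8.21/5.9 = 1.392.
Total gain g = 1 − 1/A = 1 − 1/1.392 = 0.2816.
Known gains sum to 0.139 − 0.064 = 0.075.
g_cld = 0.2816 − 0.075 = 0.21.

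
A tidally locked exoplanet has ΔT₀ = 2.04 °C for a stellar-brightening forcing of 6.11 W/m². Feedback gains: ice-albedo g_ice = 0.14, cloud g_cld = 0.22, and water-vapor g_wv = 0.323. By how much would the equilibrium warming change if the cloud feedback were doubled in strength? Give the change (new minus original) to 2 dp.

14.60 °C

Original: g = 0.683, ΔT = 2.04/(1−0.683) = 6.4353 °C.
With doubled cloud: g' = 0.903, ΔT' = 2.04/(1−0.903) = 21.0309 °C.
Change = 21.0309 − 6.4353 = 14.60 °C.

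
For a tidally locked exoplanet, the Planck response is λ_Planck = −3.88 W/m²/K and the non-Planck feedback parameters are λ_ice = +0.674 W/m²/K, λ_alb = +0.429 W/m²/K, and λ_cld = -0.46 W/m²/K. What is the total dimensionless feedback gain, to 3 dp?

0.166

Convert to gains: g_ice = 0.674/3.88 = 0.1737; g_alb = 0.429/3.88 = 0.1106; g_cld = -0.46/3.88 = -0.1186.
Total gain g = 0.1657.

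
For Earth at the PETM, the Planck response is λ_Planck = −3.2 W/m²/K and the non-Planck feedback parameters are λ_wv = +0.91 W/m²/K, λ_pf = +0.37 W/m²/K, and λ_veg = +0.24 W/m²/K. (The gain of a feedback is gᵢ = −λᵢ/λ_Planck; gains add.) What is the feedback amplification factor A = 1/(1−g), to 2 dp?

1.90

Convert to gains: g_wv = 0.91/3.2 = 0.2844; g_pf = 0.37/3.2 = 0.1156; g_veg = 0.24/3.2 = 0.075.
Total gain g = 0.475.
A = 1/(1 − 0.475) = 1.90.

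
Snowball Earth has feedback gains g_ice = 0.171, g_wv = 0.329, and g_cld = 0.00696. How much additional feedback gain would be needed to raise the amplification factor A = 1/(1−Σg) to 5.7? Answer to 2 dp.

Current total gain = 0.50696.
Target gain for A = 5.7: g* = 1 − 1/5.7 = 0.8246.
Additional gain needed = 0.8246 − 0.50696 = 0.32.

0.32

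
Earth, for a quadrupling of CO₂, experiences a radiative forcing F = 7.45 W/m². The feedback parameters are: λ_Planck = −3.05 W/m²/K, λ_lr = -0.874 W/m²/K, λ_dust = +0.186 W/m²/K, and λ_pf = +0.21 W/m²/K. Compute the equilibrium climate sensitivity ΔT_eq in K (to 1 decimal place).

2.1 K

Net feedback parameter λ = (−3.05) + (-0.874) + (+0.186) + (+0.21) = -3.528 W/m²/K.
ΔT = −F/λ = −7.45/(-3.528) = 2.1 K.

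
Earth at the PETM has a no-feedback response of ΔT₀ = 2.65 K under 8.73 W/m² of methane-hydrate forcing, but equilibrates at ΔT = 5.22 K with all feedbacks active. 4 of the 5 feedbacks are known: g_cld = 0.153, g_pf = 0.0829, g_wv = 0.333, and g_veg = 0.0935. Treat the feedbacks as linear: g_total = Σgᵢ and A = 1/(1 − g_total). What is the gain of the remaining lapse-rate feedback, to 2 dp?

-0.17

Amplification A = ΔT/ΔT₀ = 5.22/2.65 = 1.97.
Total gain g = 1 − 1/A = 1 − 1/1.97 = 0.4924.
Known gains sum to 0.153 + 0.0829 + 0.333 + 0.0935 = 0.6624.
g_lr = 0.4924 − 0.6624 = -0.17.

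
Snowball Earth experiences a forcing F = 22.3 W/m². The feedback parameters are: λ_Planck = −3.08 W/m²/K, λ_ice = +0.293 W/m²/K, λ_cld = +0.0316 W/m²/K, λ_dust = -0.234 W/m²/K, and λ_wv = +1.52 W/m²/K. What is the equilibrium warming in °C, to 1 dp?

15.2 °C

Net feedback parameter λ = (−3.08) + (+0.293) + (+0.0316) + (-0.234) + (+1.52) = -1.4694 W/m²/K.
ΔT = −F/λ = −22.3/(-1.4694) = 15.2 °C.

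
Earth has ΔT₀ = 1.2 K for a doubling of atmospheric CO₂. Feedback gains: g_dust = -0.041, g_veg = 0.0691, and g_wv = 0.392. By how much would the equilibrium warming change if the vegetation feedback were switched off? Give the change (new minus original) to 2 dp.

Original: g = 0.4201, ΔT = 1.2/(1−0.4201) = 2.0693 K.
Without vegetation: g' = 0.351, ΔT' = 1.2/(1−0.351) = 1.8490 K.
Change = 1.8490 − 2.0693 = -0.22 K.

-0.22 K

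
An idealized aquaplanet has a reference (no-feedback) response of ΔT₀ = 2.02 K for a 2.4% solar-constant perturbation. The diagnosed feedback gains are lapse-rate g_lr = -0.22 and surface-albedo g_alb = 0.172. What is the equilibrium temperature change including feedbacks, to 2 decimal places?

Total gain g = -0.22 + 0.172 = -0.048.
Amplification A = 1/(1 + 0.048) = 0.9542.
ΔT = 2.02 × 0.9542 = 1.93 K.

1.93 K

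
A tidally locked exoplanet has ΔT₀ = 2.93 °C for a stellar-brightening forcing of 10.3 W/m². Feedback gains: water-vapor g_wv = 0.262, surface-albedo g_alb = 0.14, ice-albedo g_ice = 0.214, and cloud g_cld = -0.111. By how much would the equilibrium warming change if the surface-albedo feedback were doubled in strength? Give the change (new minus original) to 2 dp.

2.33 °C

Original: g = 0.505, ΔT = 2.93/(1−0.505) = 5.9192 °C.
With doubled surface-albedo: g' = 0.645, ΔT' = 2.93/(1−0.645) = 8.2535 °C.
Change = 8.2535 − 5.9192 = 2.33 °C.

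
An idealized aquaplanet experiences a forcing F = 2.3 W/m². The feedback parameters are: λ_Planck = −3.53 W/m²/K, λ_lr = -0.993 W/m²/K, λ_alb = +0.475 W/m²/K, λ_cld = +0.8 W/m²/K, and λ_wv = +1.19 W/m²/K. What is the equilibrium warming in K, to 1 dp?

1.1 K

Net feedback parameter λ = (−3.53) + (-0.993) + (+0.475) + (+0.8) + (+1.19) = -2.058 W/m²/K.
ΔT = −F/λ = −2.3/(-2.058) = 1.1 K.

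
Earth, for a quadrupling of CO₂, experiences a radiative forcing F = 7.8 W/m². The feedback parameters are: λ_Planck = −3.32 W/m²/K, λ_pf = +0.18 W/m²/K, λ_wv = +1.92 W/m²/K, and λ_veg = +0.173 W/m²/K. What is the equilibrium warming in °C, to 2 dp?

Net feedback parameter λ = (−3.32) + (+0.18) + (+1.92) + (+0.173) = -1.047 W/m²/K.
ΔT = −F/λ = −7.8/(-1.047) = 7.45 °C.

7.45 °C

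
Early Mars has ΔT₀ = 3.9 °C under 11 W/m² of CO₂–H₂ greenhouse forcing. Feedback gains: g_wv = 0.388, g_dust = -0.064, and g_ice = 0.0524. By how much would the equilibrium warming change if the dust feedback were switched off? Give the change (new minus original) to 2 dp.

Original: g = 0.3764, ΔT = 3.9/(1−0.3764) = 6.2540 °C.
Without dust: g' = 0.4404, ΔT' = 3.9/(1−0.4404) = 6.9693 °C.
Change = 6.9693 − 6.2540 = 0.72 °C.

0.72 °C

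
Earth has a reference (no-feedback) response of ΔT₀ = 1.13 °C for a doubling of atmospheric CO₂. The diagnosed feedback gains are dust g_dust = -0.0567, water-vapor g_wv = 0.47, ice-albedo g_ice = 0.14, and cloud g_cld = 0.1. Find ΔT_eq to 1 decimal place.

3.3 °C

Total gain g = -0.0567 + 0.47 + 0.14 + 0.1 = 0.6533.
Amplification A = 1/(1 − 0.6533) = 2.884.
ΔT = 1.13 × 2.884 = 3.3 °C.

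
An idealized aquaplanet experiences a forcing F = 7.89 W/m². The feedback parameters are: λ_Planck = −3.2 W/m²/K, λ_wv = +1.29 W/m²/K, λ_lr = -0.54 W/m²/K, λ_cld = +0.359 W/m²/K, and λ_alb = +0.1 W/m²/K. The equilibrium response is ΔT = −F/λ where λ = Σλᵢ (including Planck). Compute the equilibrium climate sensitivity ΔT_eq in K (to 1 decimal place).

Net feedback parameter λ = (−3.2) + (+1.29) + (-0.54) + (+0.359) + (+0.1) = -1.991 W/m²/K.
ΔT = −F/λ = −7.89/(-1.991) = 4.0 K.

4.0 K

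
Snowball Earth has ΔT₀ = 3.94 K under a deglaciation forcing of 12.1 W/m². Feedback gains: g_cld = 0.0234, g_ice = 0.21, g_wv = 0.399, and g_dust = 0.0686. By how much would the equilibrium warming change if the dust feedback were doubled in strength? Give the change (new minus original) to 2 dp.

3.92 K

Original: g = 0.701, ΔT = 3.94/(1−0.701) = 13.1773 K.
With doubled dust: g' = 0.7696, ΔT' = 3.94/(1−0.7696) = 17.1007 K.
Change = 17.1007 − 13.1773 = 3.92 K.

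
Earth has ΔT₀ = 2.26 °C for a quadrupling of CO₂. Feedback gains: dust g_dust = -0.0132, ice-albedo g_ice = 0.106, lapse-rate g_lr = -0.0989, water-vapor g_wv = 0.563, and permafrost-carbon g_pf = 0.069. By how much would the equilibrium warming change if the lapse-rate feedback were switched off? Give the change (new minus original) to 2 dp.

2.17 °C

Original: g = 0.6259, ΔT = 2.26/(1−0.6259) = 6.0412 °C.
Without lapse-rate: g' = 0.7248, ΔT' = 2.26/(1−0.7248) = 8.2122 °C.
Change = 8.2122 − 6.0412 = 2.17 °C.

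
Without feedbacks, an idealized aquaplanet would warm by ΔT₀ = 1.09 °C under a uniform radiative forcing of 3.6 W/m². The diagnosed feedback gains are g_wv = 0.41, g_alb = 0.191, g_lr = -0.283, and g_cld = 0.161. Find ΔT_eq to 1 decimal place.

Total gain g = 0.41 + 0.191 − 0.283 + 0.161 = 0.479.
Amplification A = 1/(1 − 0.479) = 1.919.
ΔT = 1.09 × 1.919 = 2.1 °C.

2.1 °C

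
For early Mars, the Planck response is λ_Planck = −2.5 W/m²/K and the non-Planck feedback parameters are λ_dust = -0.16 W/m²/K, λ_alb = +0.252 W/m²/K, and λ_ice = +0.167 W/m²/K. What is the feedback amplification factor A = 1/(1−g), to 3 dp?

1.116

Convert to gains: g_dust = -0.16/2.5 = -0.064; g_alb = 0.252/2.5 = 0.1008; g_ice = 0.167/2.5 = 0.0668.
Total gain g = 0.1036.
A = 1/(1 − 0.1036) = 1.116.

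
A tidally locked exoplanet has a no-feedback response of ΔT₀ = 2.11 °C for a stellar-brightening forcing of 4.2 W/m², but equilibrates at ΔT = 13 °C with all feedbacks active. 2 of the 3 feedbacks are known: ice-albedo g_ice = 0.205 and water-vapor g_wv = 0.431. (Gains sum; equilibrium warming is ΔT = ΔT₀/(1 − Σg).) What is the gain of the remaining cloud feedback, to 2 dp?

0.20

Amplification A = ΔT/ΔT₀ = 13/2.11 = 6.161.
Total gain g = 1 − 1/A = 1 − 1/6.161 = 0.8377.
Known gains sum to 0.205 + 0.431 = 0.636.
g_cld = 0.8377 − 0.636 = 0.20.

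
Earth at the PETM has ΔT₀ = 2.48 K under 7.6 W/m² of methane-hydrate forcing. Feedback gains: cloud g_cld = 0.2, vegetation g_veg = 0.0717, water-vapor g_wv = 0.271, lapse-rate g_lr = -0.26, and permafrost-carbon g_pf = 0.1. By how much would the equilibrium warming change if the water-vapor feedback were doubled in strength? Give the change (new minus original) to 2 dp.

Original: g = 0.3827, ΔT = 2.48/(1−0.3827) = 4.0175 K.
With doubled water-vapor: g' = 0.6537, ΔT' = 2.48/(1−0.6537) = 7.1614 K.
Change = 7.1614 − 4.0175 = 3.14 K.

3.14 K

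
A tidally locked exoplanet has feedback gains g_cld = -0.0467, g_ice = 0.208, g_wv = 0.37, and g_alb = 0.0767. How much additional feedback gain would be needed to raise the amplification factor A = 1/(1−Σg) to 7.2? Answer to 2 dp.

Current total gain = 0.608.
Target gain for A = 7.2: g* = 1 − 1/7.2 = 0.8611.
Additional gain needed = 0.8611 − 0.608 = 0.25.

0.25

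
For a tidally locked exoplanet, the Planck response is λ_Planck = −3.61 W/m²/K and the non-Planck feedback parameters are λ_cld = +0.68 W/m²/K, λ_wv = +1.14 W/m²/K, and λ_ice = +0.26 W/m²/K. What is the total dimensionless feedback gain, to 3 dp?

Convert to gains: g_cld = 0.68/3.61 = 0.1884; g_wv = 1.14/3.61 = 0.3158; g_ice = 0.26/3.61 = 0.07202.
Total gain g = 0.57622.

0.576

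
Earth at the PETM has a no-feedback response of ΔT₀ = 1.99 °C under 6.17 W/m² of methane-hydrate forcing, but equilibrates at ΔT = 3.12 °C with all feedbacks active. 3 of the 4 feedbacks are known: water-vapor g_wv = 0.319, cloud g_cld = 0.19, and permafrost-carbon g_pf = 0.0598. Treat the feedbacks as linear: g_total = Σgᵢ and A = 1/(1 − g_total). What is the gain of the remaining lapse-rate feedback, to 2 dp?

-0.21

Amplification A = ΔT/ΔT₀ = 3.12/1.99 = 1.568.
Total gain g = 1 − 1/A = 1 − 1/1.568 = 0.3622.
Known gains sum to 0.319 + 0.19 + 0.0598 = 0.5688.
g_lr = 0.3622 − 0.5688 = -0.21.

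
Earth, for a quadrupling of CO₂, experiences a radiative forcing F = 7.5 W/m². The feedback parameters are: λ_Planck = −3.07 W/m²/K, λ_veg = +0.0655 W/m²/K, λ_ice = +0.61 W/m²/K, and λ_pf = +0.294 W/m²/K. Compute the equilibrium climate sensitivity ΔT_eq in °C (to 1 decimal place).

Net feedback parameter λ = (−3.07) + (+0.0655) + (+0.61) + (+0.294) = -2.1005 W/m²/K.
ΔT = −F/λ = −7.5/(-2.1005) = 3.6 °C.

3.6 °C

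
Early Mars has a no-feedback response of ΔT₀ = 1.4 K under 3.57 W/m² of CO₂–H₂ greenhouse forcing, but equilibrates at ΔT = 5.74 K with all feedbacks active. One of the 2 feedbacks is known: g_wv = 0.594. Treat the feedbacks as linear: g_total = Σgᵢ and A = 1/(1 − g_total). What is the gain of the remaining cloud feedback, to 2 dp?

Amplification A = ΔT/ΔT₀ = 5.74/1.4 = 4.1.
Total gain g = 1 − 1/A = 1 − 1/4.1 = 0.7561.
The known gain is 0.594.
g_cld = 0.7561 − 0.594 = 0.16.

0.16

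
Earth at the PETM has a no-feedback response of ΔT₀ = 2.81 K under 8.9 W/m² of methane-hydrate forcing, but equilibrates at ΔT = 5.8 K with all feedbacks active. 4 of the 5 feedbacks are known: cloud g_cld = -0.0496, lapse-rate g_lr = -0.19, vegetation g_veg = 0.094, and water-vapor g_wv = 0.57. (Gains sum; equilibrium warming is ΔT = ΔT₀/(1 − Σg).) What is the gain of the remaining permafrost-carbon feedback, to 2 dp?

0.09

Amplification A = ΔT/ΔT₀ = 5.8/2.81 = 2.064.
Total gain g = 1 − 1/A = 1 − 1/2.064 = 0.5155.
Known gains sum to -0.0496 − 0.19 + 0.094 + 0.57 = 0.4244.
g_pf = 0.5155 − 0.4244 = 0.09.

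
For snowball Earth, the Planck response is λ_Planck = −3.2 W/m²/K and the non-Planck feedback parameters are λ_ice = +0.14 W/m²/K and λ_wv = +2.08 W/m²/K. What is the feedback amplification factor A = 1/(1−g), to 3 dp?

3.265

Convert to gains: g_ice = 0.14/3.2 = 0.04375; g_wv = 2.08/3.2 = 0.65.
Total gain g = 0.69375.
A = 1/(1 − 0.69375) = 3.265.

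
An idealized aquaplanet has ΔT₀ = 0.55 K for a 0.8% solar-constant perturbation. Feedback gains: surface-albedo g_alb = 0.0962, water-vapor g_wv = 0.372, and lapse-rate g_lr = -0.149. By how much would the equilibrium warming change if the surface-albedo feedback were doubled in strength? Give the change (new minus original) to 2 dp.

0.13 K

Original: g = 0.3192, ΔT = 0.55/(1−0.3192) = 0.8079 K.
With doubled surface-albedo: g' = 0.4154, ΔT' = 0.55/(1−0.4154) = 0.9408 K.
Change = 0.9408 − 0.8079 = 0.13 K.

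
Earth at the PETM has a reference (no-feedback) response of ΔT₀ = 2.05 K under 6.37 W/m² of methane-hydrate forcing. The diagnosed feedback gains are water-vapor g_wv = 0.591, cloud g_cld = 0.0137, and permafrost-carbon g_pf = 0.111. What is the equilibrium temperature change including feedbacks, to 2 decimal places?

Total gain g = 0.591 + 0.0137 + 0.111 = 0.7157.
Amplification A = 1/(1 − 0.7157) = 3.517.
ΔT = 2.05 × 3.517 = 7.21 K.

7.21 K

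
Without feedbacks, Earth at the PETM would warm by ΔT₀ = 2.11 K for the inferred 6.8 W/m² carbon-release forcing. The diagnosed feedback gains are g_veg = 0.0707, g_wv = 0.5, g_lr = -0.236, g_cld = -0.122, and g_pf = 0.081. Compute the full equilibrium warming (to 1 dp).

3.0 K

Total gain g = 0.0707 + 0.5 − 0.236 − 0.122 + 0.081 = 0.2937.
Amplification A = 1/(1 − 0.2937) = 1.416.
ΔT = 2.11 × 1.416 = 3.0 K.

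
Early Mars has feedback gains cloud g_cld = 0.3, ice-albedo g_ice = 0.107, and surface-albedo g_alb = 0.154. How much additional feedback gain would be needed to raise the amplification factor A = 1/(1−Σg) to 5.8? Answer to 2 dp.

0.27

Current total gain = 0.561.
Target gain for A = 5.8: g* = 1 − 1/5.8 = 0.8276.
Additional gain needed = 0.8276 − 0.561 = 0.27.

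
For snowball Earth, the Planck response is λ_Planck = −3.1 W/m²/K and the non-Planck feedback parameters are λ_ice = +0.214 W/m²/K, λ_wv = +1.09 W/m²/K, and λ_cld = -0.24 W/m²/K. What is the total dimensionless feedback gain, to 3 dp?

Convert to gains: g_ice = 0.214/3.1 = 0.06903; g_wv = 1.09/3.1 = 0.3516; g_cld = -0.24/3.1 = -0.07742.
Total gain g = 0.34321.

0.343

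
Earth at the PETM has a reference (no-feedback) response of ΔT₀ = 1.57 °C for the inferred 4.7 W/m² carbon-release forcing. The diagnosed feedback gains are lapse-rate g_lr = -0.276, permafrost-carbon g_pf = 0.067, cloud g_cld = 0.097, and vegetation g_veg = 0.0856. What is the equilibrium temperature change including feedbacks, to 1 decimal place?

1.5 °C

Total gain g = -0.276 + 0.067 + 0.097 + 0.0856 = -0.0264.
Amplification A = 1/(1 + 0.0264) = 0.9743.
ΔT = 1.57 × 0.9743 = 1.5 °C.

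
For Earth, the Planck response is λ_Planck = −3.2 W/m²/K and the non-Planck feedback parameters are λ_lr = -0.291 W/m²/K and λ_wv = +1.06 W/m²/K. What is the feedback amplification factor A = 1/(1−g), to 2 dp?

Convert to gains: g_lr = -0.291/3.2 = -0.09094; g_wv = 1.06/3.2 = 0.3312.
Total gain g = 0.24026.
A = 1/(1 − 0.24026) = 1.32.

1.32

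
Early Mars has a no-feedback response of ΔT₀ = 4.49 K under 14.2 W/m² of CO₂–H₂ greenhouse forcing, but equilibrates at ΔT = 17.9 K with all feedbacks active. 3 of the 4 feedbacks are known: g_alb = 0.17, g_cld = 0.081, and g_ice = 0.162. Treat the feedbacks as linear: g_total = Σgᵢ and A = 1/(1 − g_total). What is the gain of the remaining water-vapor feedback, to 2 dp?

Amplification A = ΔT/ΔT₀ = 17.9/4.49 = 3.987.
Total gain g = 1 − 1/A = 1 − 1/3.987 = 0.7492.
Known gains sum to 0.17 + 0.081 + 0.162 = 0.413.
g_wv = 0.7492 − 0.413 = 0.34.

0.34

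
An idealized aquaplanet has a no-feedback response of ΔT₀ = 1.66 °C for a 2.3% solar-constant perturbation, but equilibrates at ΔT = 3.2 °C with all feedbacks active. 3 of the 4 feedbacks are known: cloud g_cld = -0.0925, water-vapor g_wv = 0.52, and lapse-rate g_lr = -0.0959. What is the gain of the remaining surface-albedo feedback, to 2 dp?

0.15

Amplification A = ΔT/ΔT₀ = 3.2/1.66 = 1.928.
Total gain g = 1 − 1/A = 1 − 1/1.928 = 0.4813.
Known gains sum to -0.0925 + 0.52 − 0.0959 = 0.3316.
g_alb = 0.4813 − 0.3316 = 0.15.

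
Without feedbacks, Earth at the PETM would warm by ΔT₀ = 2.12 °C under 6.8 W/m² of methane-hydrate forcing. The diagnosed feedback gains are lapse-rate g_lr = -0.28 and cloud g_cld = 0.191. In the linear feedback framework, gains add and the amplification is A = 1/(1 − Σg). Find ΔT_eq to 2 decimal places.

Total gain g = -0.28 + 0.191 = -0.089.
Amplification A = 1/(1 + 0.089) = 0.9183.
ΔT = 2.12 × 0.9183 = 1.95 °C.

1.95 °C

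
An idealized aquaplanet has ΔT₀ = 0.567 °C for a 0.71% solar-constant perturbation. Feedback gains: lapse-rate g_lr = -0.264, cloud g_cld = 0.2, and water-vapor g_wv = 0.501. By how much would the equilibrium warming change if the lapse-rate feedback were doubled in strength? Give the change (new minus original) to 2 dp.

-0.32 °C

Original: g = 0.437, ΔT = 0.567/(1−0.437) = 1.0071 °C.
With doubled lapse-rate: g' = 0.173, ΔT' = 0.567/(1−0.173) = 0.6856 °C.
Change = 0.6856 − 1.0071 = -0.32 °C.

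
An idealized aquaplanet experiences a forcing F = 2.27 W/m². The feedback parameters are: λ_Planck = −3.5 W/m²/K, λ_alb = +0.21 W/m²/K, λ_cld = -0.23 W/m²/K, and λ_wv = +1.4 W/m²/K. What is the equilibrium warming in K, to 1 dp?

Net feedback parameter λ = (−3.5) + (+0.21) + (-0.23) + (+1.4) = -2.12 W/m²/K.
ΔT = −F/λ = −2.27/(-2.12) = 1.1 K.

1.1 K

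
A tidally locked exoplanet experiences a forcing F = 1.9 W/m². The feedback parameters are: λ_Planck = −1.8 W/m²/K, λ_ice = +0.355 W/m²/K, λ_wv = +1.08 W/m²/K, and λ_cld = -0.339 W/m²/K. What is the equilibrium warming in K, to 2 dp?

2.70 K

Net feedback parameter λ = (−1.8) + (+0.355) + (+1.08) + (-0.339) = -0.704 W/m²/K.
ΔT = −F/λ = −1.9/(-0.704) = 2.70 K.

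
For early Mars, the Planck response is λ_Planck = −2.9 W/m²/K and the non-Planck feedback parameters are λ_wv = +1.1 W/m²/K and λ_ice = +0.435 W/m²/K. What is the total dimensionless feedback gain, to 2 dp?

Convert to gains: g_wv = 1.1/2.9 = 0.3793; g_ice = 0.435/2.9 = 0.15.
Total gain g = 0.5293.

0.53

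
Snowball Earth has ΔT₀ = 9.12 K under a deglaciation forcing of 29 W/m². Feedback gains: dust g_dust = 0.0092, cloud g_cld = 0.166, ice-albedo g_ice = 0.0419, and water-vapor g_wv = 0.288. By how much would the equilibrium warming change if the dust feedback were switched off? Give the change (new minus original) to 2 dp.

Original: g = 0.5051, ΔT = 9.12/(1−0.5051) = 18.4280 K.
Without dust: g' = 0.4959, ΔT' = 9.12/(1−0.4959) = 18.0916 K.
Change = 18.0916 − 18.4280 = -0.34 K.

-0.34 K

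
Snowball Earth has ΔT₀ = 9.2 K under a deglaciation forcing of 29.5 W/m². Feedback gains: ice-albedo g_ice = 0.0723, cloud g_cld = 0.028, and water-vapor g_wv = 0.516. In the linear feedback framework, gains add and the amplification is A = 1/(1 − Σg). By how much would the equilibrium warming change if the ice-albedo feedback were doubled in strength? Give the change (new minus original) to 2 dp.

Original: g = 0.6163, ΔT = 9.2/(1−0.6163) = 23.9771 K.
With doubled ice-albedo: g' = 0.6886, ΔT' = 9.2/(1−0.6886) = 29.5440 K.
Change = 29.5440 − 23.9771 = 5.57 K.

5.57 K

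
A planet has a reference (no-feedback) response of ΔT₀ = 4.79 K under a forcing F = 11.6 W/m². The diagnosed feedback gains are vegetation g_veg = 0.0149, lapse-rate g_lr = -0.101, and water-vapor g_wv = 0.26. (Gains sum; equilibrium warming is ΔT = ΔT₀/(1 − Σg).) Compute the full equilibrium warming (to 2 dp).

5.80 K

Total gain g = 0.0149 − 0.101 + 0.26 = 0.1739.
Amplification A = 1/(1 − 0.1739) = 1.211.
ΔT = 4.79 × 1.211 = 5.80 K.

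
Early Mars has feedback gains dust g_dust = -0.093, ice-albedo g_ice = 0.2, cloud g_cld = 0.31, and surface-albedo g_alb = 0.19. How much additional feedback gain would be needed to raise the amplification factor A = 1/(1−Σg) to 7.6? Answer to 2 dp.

0.26

Current total gain = 0.607.
Target gain for A = 7.6: g* = 1 − 1/7.6 = 0.8684.
Additional gain needed = 0.8684 − 0.607 = 0.26.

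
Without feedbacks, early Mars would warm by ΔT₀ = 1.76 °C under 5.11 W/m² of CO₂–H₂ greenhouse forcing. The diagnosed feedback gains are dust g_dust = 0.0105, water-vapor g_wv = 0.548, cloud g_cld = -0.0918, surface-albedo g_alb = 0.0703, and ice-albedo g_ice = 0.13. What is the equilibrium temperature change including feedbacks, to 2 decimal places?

Total gain g = 0.0105 + 0.548 − 0.0918 + 0.0703 + 0.13 = 0.667.
Amplification A = 1/(1 − 0.667) = 3.003.
ΔT = 1.76 × 3.003 = 5.29 °C.

5.29 °C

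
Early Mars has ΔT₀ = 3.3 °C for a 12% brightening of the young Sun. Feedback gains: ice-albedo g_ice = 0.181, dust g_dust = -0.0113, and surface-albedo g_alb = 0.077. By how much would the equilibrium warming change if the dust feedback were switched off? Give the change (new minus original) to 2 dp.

0.07 °C

Original: g = 0.2467, ΔT = 3.3/(1−0.2467) = 4.3807 °C.
Without dust: g' = 0.258, ΔT' = 3.3/(1−0.258) = 4.4474 °C.
Change = 4.4474 − 4.3807 = 0.07 °C.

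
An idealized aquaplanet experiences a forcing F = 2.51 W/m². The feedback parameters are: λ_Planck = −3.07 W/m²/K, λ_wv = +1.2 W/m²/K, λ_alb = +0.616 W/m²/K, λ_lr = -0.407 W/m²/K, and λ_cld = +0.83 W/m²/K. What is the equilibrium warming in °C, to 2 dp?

3.02 °C

Net feedback parameter λ = (−3.07) + (+1.2) + (+0.616) + (-0.407) + (+0.83) = -0.831 W/m²/K.
ΔT = −F/λ = −2.51/(-0.831) = 3.02 °C.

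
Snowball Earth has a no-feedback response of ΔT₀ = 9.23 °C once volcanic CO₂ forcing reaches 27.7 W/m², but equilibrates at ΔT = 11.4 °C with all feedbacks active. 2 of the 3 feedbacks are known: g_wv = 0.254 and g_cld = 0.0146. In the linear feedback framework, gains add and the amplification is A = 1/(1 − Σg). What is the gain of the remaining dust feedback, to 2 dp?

Amplification A = ΔT/ΔT₀ = 11.4/9.23 = 1.235.
Total gain g = 1 − 1/A = 1 − 1/1.235 = 0.1903.
Known gains sum to 0.254 + 0.0146 = 0.2686.
g_dust = 0.1903 − 0.2686 = -0.08.

-0.08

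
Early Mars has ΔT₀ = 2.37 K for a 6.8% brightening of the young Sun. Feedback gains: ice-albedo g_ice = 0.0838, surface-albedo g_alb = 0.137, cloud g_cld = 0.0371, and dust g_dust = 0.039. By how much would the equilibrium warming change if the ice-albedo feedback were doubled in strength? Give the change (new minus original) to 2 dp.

0.46 K

Original: g = 0.2969, ΔT = 2.37/(1−0.2969) = 3.3708 K.
With doubled ice-albedo: g' = 0.3807, ΔT' = 2.37/(1−0.3807) = 3.8269 K.
Change = 3.8269 − 3.3708 = 0.46 K.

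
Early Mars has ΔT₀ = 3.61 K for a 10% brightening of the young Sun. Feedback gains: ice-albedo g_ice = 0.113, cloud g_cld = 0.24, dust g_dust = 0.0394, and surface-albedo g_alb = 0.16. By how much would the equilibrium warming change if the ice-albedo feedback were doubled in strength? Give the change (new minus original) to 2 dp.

Original: g = 0.5524, ΔT = 3.61/(1−0.5524) = 8.0652 K.
With doubled ice-albedo: g' = 0.6654, ΔT' = 3.61/(1−0.6654) = 10.7890 K.
Change = 10.7890 − 8.0652 = 2.72 K.

2.72 K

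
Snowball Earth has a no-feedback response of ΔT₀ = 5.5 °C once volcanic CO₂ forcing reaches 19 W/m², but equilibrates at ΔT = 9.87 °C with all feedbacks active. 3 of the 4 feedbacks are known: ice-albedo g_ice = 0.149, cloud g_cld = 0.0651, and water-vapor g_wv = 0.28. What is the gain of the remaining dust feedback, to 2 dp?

-0.05

Amplification A = ΔT/ΔT₀ = 9.87/5.5 = 1.795.
Total gain g = 1 − 1/A = 1 − 1/1.795 = 0.4429.
Known gains sum to 0.149 + 0.0651 + 0.28 = 0.4941.
g_dust = 0.4429 − 0.4941 = -0.05.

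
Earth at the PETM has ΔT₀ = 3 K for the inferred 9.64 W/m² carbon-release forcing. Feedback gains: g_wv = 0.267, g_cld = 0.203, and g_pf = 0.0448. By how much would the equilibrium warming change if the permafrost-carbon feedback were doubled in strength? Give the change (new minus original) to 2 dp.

Original: g = 0.5148, ΔT = 3/(1−0.5148) = 6.1830 K.
With doubled permafrost-carbon: g' = 0.5596, ΔT' = 3/(1−0.5596) = 6.8120 K.
Change = 6.8120 − 6.1830 = 0.63 K.

0.63 K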